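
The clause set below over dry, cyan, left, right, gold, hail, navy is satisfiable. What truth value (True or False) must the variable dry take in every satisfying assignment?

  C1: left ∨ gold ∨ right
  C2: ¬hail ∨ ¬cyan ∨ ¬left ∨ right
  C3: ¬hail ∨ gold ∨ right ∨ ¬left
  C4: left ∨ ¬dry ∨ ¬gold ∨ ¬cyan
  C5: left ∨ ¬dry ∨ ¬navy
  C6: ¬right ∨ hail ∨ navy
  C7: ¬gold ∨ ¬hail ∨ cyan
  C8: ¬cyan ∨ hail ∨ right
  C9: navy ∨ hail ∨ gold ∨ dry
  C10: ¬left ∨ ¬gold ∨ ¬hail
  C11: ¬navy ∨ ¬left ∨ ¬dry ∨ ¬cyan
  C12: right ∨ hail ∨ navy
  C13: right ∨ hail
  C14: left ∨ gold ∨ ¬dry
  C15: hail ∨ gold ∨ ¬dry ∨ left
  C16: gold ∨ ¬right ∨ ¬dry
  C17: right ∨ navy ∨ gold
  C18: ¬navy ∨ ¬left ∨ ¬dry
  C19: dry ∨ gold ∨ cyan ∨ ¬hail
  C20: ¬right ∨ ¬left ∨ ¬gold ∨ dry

False

Suppose dry = True.
Branch on left: set left = True.
The clause (¬navy) is unit, so navy = False.
Branch on right: set right = False.
The clause (hail) is unit, so hail = True.
The clause (¬cyan) is unit, so cyan = False.
The clause (gold) is unit, so gold = True.
That conflicts with the unit clause (¬gold).
Backtrack on right: now try right = True.
The clause (hail) is unit, so hail = True.
The clause (¬gold) is unit, so gold = False.
That conflicts with the unit clause (gold).
Either choice for right ends in contradiction.
Backtrack on left: now try left = False.
The clause (¬navy) is unit, so navy = False.
The clause (gold) is unit, so gold = True.
The clause (¬cyan) is unit, so cyan = False.
The clause (¬hail) is unit, so hail = False.
The clause (¬right) is unit, so right = False.
That conflicts with the unit clause (right).
Either choice for left ends in contradiction.
So every satisfying assignment has dry = False.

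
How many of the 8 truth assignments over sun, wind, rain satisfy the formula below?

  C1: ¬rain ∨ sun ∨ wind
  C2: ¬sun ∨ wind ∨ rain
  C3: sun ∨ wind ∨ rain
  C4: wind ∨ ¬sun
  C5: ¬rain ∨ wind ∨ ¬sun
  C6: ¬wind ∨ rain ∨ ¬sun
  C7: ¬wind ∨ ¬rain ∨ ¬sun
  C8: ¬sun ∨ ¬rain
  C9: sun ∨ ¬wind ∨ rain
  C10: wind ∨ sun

1

There are 2^3 = 8 truth assignments over (sun, wind, rain).
Check each against the 10 clauses (columns in the order sun, wind, rain):
  F F F  ✗ fails (sun ∨ wind ∨ rain)
  F F T  ✗ fails (¬rain ∨ sun ∨ wind)
  F T F  ✗ fails (sun ∨ ¬wind ∨ rain)
  F T T  ✓ satisfies all
  T F F  ✗ fails (¬sun ∨ wind ∨ rain)
  T F T  ✗ fails (wind ∨ ¬sun)
  T T F  ✗ fails (¬wind ∨ rain ∨ ¬sun)
  T T T  ✗ fails (¬wind ∨ ¬rain ∨ ¬sun)
1 of the 8 rows is a model.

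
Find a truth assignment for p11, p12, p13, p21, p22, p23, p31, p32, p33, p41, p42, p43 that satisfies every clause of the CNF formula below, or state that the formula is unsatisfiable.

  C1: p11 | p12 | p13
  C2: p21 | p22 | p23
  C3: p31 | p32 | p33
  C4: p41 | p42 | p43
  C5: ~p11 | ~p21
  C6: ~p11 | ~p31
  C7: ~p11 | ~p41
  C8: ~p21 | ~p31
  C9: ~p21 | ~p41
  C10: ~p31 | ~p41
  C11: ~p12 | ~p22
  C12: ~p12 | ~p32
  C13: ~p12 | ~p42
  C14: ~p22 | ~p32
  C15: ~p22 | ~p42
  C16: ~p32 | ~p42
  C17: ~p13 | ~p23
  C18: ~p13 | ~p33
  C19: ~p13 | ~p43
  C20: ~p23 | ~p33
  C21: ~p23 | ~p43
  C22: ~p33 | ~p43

Case p11 = 0:
Case p12 = 1:
(~p22) alone gives p22 = 0.
(~p32) alone gives p32 = 0.
(~p42) alone gives p42 = 0.
Case p21 = 1:
(~p31) alone gives p31 = 0.
(p33) alone gives p33 = 1.
(~p41) alone gives p41 = 0.
(p43) alone gives p43 = 1.
But (~p43) is also a unit clause — contradiction.
So p21 must be the other value — set p21 = 0.
(p23) alone gives p23 = 1.
(~p13) alone gives p13 = 0.
(~p33) alone gives p33 = 0.
(p31) alone gives p31 = 1.
(~p41) alone gives p41 = 0.
(p43) alone gives p43 = 1.
But (~p43) is also a unit clause — contradiction.
Neither p21 = 1 nor p21 = 0 works.
So p12 must be the other value — set p12 = 0.
(p13) alone gives p13 = 1.
(~p23) alone gives p23 = 0.
(~p33) alone gives p33 = 0.
(~p43) alone gives p43 = 0.
Case p21 = 1:
(~p31) alone gives p31 = 0.
(p32) alone gives p32 = 1.
(~p41) alone gives p41 = 0.
(p42) alone gives p42 = 1.
But (~p42) is also a unit clause — contradiction.
So p21 must be the other value — set p21 = 0.
(p22) alone gives p22 = 1.
(~p32) alone gives p32 = 0.
(p31) alone gives p31 = 1.
(~p41) alone gives p41 = 0.
(p42) alone gives p42 = 1.
But (~p42) is also a unit clause — contradiction.
Neither p21 = 1 nor p21 = 0 works.
Neither p12 = 1 nor p12 = 0 works.
So p11 must be the other value — set p11 = 1.
(~p21) alone gives p21 = 0.
(~p31) alone gives p31 = 0.
(~p41) alone gives p41 = 0.
Case p22 = 1:
(~p12) alone gives p12 = 0.
(~p32) alone gives p32 = 0.
(p33) alone gives p33 = 1.
(~p42) alone gives p42 = 0.
(p43) alone gives p43 = 1.
But (~p43) is also a unit clause — contradiction.
So p22 must be the other value — set p22 = 0.
(p23) alone gives p23 = 1.
(~p13) alone gives p13 = 0.
(~p33) alone gives p33 = 0.
(p32) alone gives p32 = 1.
(~p12) alone gives p12 = 0.
(~p42) alone gives p42 = 0.
(p43) alone gives p43 = 1.
But (~p43) is also a unit clause — contradiction.
Neither p22 = 1 nor p22 = 0 works.
Neither p11 = 1 nor p11 = 0 works.

UNSATISFIABLE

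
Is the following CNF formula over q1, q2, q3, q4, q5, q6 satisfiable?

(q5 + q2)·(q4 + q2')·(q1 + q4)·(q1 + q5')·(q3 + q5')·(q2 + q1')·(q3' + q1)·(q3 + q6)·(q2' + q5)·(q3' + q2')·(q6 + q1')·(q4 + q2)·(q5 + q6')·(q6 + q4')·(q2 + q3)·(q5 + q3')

Suppose q5 = 1.
From the singleton clause (q1), q1 = 1.
From the singleton clause (q3), q3 = 1.
From the singleton clause (q2), q2 = 1.
That conflicts with the unit clause (q2').
Backtrack on q5: now try q5 = 0.
From the singleton clause (q2), q2 = 1.
That conflicts with the unit clause (q2').
Neither q5 = 1 nor q5 = 0 works.
No assignment satisfies every clause.

No, unsatisfiable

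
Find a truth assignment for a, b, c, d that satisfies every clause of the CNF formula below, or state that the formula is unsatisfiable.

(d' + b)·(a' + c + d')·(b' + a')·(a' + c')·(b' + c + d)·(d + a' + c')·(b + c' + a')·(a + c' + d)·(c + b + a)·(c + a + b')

a ↦ 0; b ↦ 1; c ↦ 1; d ↦ 1

Branch on d: set d = 1.
The clause (b) is unit, so b = 1.
The clause (a') is unit, so a = 0.
The clause (c) is unit, so c = 1.
This assignment satisfies each clause.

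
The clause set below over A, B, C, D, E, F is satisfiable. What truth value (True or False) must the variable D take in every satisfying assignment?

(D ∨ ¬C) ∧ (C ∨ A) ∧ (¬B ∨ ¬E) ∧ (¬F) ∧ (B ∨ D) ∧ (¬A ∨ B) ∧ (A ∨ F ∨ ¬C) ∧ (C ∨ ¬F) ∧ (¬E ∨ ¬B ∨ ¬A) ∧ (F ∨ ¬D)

Suppose D = True.
From the singleton clause (¬F), F = False.
That conflicts with the unit clause (F).
So every satisfying assignment has D = False.

False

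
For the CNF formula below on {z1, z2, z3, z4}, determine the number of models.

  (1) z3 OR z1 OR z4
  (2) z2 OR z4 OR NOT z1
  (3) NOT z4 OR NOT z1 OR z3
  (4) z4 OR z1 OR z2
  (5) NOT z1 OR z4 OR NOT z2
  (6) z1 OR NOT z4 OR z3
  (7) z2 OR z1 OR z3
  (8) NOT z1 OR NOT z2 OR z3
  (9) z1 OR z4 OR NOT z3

4

There are 2^4 = 16 truth assignments over (z1, z2, z3, z4).
Check each against the 9 clauses (columns in the order z1, z2, z3, z4):
  F F F F  ✗ fails (z3 OR z1 OR z4)
  F F F T  ✗ fails (z1 OR NOT z4 OR z3)
  F F T F  ✗ fails (z4 OR z1 OR z2)
  F F T T  ✓ satisfies all
  F T F F  ✗ fails (z3 OR z1 OR z4)
  F T F T  ✗ fails (z1 OR NOT z4 OR z3)
  F T T F  ✗ fails (z1 OR z4 OR NOT z3)
  F T T T  ✓ satisfies all
  T F F F  ✗ fails (z2 OR z4 OR NOT z1)
  T F F T  ✗ fails (NOT z4 OR NOT z1 OR z3)
  T F T F  ✗ fails (z2 OR z4 OR NOT z1)
  T F T T  ✓ satisfies all
  T T F F  ✗ fails (NOT z1 OR z4 OR NOT z2)
  T T F T  ✗ fails (NOT z4 OR NOT z1 OR z3)
  T T T F  ✗ fails (NOT z1 OR z4 OR NOT z2)
  T T T T  ✓ satisfies all
4 of the 16 rows are models.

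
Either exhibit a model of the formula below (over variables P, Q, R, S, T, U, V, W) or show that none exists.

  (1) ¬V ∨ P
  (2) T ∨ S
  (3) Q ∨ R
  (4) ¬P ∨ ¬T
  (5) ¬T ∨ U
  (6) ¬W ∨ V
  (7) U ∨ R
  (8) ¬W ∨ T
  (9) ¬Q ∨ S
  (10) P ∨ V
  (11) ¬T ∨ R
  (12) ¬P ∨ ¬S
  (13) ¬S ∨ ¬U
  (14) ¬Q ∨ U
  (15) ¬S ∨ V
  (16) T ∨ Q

UNSATISFIABLE

Try V = False.
(¬W) alone gives W = False.
(P) alone gives P = True.
(¬T) alone gives T = False.
(S) alone gives S = True.
But (¬S) is also a unit clause — contradiction.
That branch fails; take V = True instead.
(P) alone gives P = True.
(¬T) alone gives T = False.
(S) alone gives S = True.
But (¬S) is also a unit clause — contradiction.
Neither V = True nor V = False works.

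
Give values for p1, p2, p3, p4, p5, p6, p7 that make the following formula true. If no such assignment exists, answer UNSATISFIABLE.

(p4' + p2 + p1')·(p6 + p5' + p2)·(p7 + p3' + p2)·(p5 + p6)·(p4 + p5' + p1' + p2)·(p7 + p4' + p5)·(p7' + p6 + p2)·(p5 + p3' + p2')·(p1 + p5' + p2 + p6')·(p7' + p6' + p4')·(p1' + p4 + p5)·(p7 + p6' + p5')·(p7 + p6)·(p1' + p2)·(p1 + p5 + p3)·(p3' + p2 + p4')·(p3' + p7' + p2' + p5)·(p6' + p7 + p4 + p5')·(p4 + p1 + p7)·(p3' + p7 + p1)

Try p5 = 1.
Try p6 = 0.
(p2) alone gives p2 = 1.
(p7) alone gives p7 = 1.
Every clause is now satisfied; p1, p3, p4 are unconstrained.

p1 ↦ 1,  p2 ↦ 1,  p3 ↦ 1,  p4 ↦ 0,  p5 ↦ 1,  p6 ↦ 0,  p7 ↦ 1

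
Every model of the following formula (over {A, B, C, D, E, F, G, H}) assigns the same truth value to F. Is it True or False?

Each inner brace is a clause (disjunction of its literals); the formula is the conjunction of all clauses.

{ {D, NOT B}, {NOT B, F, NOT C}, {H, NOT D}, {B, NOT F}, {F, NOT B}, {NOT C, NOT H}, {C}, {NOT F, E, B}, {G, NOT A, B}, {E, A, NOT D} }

False

Suppose F = true.
Unit clause (B) forces B = true.
Unit clause (D) forces D = true.
Unit clause (H) forces H = true.
Unit clause (NOT C) forces C = false.
That conflicts with the unit clause (C).
So every satisfying assignment has F = False.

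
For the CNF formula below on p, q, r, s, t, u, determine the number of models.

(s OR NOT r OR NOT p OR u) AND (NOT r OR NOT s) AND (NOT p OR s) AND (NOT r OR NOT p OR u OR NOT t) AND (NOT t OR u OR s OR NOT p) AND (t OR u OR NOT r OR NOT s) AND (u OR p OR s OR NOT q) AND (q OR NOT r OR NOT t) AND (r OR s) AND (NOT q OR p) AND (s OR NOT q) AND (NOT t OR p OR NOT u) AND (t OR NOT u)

There are 2^6 = 64 truth assignments over (p, q, r, s, t, u).
Split on p. With p = true, the clauses containing p are satisfied and NOT p drops from the rest; 6 of the 2^5 = 32 assignments to the other variables satisfy what remains.
With p = false, by the same count on the reduced clause set, 3 assignments work.
Total: 6 + 3 = 9.

9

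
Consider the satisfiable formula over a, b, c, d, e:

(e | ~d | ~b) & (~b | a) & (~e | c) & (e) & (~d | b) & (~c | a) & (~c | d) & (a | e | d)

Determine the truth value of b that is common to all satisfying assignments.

Suppose b = 0.
Unit clause (e) forces e = 1.
Unit clause (c) forces c = 1.
Unit clause (~d) forces d = 0.
Now (d) is unsatisfied and unit — conflict.
So every satisfying assignment has b = True.

True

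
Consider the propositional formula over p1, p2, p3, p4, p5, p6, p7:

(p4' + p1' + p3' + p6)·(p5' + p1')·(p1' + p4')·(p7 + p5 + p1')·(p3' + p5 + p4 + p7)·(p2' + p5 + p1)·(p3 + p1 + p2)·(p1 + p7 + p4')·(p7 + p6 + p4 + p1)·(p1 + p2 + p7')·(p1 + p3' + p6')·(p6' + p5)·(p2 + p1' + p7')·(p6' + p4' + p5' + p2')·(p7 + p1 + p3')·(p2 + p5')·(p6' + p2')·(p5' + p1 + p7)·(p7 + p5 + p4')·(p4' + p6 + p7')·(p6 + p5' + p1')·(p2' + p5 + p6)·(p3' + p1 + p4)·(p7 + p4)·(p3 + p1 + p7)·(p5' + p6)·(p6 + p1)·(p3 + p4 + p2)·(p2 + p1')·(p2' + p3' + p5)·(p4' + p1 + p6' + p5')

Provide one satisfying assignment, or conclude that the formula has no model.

UNSATISFIABLE

Branch on p5: set p5 = 0.
From the singleton clause (p6'), p6 = 0.
From the singleton clause (p2'), p2 = 0.
From the singleton clause (p1), p1 = 1.
But (p1') is also a unit clause — contradiction.
So p5 must be the other value — set p5 = 1.
From the singleton clause (p1'), p1 = 0.
From the singleton clause (p2), p2 = 1.
From the singleton clause (p6'), p6 = 0.
But (p6) is also a unit clause — contradiction.
Neither p5 = 1 nor p5 = 0 works.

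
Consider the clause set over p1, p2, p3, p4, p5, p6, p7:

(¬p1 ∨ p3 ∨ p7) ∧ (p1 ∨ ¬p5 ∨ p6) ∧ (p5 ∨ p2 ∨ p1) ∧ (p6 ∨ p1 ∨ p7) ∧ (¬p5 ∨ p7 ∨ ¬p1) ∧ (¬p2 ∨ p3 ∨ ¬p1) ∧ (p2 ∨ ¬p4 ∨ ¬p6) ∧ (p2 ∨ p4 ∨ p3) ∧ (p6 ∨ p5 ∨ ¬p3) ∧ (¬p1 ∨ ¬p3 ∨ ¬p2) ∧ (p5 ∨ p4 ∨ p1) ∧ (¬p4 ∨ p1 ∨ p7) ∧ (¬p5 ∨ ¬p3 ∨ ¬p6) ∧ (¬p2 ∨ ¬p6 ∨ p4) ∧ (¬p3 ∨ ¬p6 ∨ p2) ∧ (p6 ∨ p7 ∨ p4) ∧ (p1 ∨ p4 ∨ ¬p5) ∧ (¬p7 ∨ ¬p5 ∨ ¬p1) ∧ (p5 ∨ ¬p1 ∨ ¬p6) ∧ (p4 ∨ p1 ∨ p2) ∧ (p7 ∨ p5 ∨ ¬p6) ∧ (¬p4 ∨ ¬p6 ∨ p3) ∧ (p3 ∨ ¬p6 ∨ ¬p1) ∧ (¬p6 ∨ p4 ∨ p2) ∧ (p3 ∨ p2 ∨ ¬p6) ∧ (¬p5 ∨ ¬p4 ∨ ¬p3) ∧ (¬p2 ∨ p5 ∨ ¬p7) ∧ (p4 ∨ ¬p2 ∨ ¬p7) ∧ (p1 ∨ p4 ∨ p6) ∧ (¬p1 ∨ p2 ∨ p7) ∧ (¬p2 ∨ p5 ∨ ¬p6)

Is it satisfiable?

Case p1 = True:
Case p3 = False:
From the singleton clause (p7), p7 = True.
From the singleton clause (¬p2), p2 = False.
From the singleton clause (p4), p4 = True.
From the singleton clause (¬p6), p6 = False.
From the singleton clause (¬p5), p5 = False.
Every clause now holds.
A satisfying assignment: p1 ↦ True, p2 ↦ False, p3 ↦ False, p4 ↦ True, p5 ↦ False, p6 ↦ False, p7 ↦ True.

Yes, satisfiable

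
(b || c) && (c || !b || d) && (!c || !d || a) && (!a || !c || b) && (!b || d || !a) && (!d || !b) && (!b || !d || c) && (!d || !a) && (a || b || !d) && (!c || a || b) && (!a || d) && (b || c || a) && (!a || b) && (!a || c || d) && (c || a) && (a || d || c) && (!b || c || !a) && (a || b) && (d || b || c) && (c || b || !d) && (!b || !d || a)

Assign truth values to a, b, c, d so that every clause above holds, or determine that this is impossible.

Try b = true.
The clause (!d) is unit, so d = false.
The clause (c) is unit, so c = true.
The clause (!a) is unit, so a = false.
This assignment satisfies each clause.

a: false,  b: true,  c: true,  d: false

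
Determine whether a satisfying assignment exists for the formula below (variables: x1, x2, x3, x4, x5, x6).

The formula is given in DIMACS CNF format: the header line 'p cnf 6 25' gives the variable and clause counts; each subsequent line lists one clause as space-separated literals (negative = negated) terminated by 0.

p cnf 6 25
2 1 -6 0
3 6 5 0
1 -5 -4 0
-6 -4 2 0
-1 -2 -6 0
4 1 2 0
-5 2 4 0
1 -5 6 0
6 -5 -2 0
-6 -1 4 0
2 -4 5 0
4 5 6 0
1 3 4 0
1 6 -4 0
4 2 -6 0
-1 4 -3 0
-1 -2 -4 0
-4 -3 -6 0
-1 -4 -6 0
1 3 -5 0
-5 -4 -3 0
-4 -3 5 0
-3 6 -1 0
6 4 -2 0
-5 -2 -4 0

Suppose x2 = True.
Suppose x1 = False.
Suppose x5 = True.
From the singleton clause (¬x4), x4 = False.
From the singleton clause (x6), x6 = True.
From the singleton clause (x3), x3 = True.
This assignment satisfies each clause.
A satisfying assignment: x1: False; x2: True; x3: True; x4: False; x5: True; x6: True.

Yes, satisfiable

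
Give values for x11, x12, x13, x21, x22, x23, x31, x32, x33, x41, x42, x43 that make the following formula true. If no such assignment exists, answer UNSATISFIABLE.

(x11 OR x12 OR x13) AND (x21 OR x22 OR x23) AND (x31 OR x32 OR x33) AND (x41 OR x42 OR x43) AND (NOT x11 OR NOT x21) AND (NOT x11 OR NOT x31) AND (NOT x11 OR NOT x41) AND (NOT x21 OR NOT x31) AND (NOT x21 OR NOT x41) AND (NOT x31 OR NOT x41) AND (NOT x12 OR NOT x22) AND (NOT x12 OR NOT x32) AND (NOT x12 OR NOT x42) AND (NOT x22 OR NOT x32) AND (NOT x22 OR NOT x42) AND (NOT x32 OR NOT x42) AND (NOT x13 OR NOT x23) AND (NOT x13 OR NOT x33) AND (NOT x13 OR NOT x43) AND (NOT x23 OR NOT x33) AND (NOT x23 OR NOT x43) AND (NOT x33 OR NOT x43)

Try x11 = false.
Try x12 = true.
From the singleton clause (NOT x22), x22 = false.
From the singleton clause (NOT x32), x32 = false.
From the singleton clause (NOT x42), x42 = false.
Try x21 = true.
From the singleton clause (NOT x31), x31 = false.
From the singleton clause (x33), x33 = true.
From the singleton clause (NOT x41), x41 = false.
From the singleton clause (x43), x43 = true.
That conflicts with the unit clause (NOT x43).
Backtrack on x21: now try x21 = false.
From the singleton clause (x23), x23 = true.
From the singleton clause (NOT x13), x13 = false.
From the singleton clause (NOT x33), x33 = false.
From the singleton clause (x31), x31 = true.
From the singleton clause (NOT x41), x41 = false.
From the singleton clause (x43), x43 = true.
That conflicts with the unit clause (NOT x43).
Neither x21 = true nor x21 = false works.
Backtrack on x12: now try x12 = false.
From the singleton clause (x13), x13 = true.
From the singleton clause (NOT x23), x23 = false.
From the singleton clause (NOT x33), x33 = false.
From the singleton clause (NOT x43), x43 = false.
Try x21 = true.
From the singleton clause (NOT x31), x31 = false.
From the singleton clause (x32), x32 = true.
From the singleton clause (NOT x41), x41 = false.
From the singleton clause (x42), x42 = true.
That conflicts with the unit clause (NOT x42).
Backtrack on x21: now try x21 = false.
From the singleton clause (x22), x22 = true.
From the singleton clause (NOT x32), x32 = false.
From the singleton clause (x31), x31 = true.
From the singleton clause (NOT x41), x41 = false.
From the singleton clause (x42), x42 = true.
That conflicts with the unit clause (NOT x42).
Neither x21 = true nor x21 = false works.
Neither x12 = true nor x12 = false works.
Backtrack on x11: now try x11 = true.
From the singleton clause (NOT x21), x21 = false.
From the singleton clause (NOT x31), x31 = false.
From the singleton clause (NOT x41), x41 = false.
Try x22 = true.
From the singleton clause (NOT x12), x12 = false.
From the singleton clause (NOT x32), x32 = false.
From the singleton clause (x33), x33 = true.
From the singleton clause (NOT x42), x42 = false.
From the singleton clause (x43), x43 = true.
That conflicts with the unit clause (NOT x43).
Backtrack on x22: now try x22 = false.
From the singleton clause (x23), x23 = true.
From the singleton clause (NOT x13), x13 = false.
From the singleton clause (NOT x33), x33 = false.
From the singleton clause (x32), x32 = true.
From the singleton clause (NOT x12), x12 = false.
From the singleton clause (NOT x42), x42 = false.
From the singleton clause (x43), x43 = true.
That conflicts with the unit clause (NOT x43).
Neither x22 = true nor x22 = false works.
Neither x11 = true nor x11 = false works.

UNSATISFIABLE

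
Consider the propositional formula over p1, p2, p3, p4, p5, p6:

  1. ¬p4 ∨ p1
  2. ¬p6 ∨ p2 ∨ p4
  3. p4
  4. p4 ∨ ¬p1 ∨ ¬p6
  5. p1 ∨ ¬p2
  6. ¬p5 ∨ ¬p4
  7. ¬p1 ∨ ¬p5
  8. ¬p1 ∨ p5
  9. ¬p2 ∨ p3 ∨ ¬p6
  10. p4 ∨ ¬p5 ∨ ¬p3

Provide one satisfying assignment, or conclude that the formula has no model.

UNSATISFIABLE

The clause (p4) is unit, so p4 = True.
The clause (p1) is unit, so p1 = True.
The clause (¬p5) is unit, so p5 = False.
Now (p5) is unsatisfied and unit — conflict.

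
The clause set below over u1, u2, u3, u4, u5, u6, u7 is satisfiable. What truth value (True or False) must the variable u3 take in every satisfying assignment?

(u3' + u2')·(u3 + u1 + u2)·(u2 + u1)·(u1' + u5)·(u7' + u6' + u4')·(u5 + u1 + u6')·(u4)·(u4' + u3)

Suppose u3 = 0.
From the singleton clause (u4), u4 = 1.
That conflicts with the unit clause (u4').
So every satisfying assignment has u3 = True.

True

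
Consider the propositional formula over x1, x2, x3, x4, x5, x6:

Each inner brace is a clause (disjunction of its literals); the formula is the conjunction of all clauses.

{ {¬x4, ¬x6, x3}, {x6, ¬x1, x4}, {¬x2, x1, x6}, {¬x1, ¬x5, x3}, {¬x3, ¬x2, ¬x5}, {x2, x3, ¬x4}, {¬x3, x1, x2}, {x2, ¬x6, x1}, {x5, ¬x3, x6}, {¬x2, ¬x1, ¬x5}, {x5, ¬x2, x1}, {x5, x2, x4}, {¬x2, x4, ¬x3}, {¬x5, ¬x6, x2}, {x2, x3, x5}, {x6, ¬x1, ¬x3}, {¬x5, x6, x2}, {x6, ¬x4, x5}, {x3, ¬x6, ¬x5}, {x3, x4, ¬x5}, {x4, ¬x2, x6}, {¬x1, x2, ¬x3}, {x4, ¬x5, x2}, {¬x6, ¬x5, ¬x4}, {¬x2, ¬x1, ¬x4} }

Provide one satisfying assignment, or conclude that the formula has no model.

Try x4 = False.
Try x6 = True.
Try x2 = True.
Unit clause (¬x3) forces x3 = False.
Unit clause (¬x5) forces x5 = False.
Unit clause (x1) forces x1 = True.
All clauses are satisfied.

x1=True; x2=True; x3=False; x4=False; x5=False; x6=True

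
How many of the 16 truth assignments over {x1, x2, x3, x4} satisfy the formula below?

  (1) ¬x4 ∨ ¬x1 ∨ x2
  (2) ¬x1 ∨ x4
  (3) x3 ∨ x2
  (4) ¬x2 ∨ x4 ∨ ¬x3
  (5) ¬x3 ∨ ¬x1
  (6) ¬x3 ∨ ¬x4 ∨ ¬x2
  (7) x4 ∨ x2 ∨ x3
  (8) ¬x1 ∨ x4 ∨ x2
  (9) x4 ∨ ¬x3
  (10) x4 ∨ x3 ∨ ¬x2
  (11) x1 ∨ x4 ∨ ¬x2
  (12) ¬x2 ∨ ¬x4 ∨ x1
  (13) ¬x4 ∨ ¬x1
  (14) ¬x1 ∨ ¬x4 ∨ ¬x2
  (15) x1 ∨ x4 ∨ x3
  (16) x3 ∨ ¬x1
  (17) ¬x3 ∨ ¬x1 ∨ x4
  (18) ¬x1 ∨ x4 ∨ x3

1

There are 2^4 = 16 truth assignments over (x1, x2, x3, x4).
Check each against the 18 clauses (columns in the order x1, x2, x3, x4):
  F F F F  ✗ fails (x3 ∨ x2)
  F F F T  ✗ fails (x3 ∨ x2)
  F F T F  ✗ fails (x4 ∨ ¬x3)
  F F T T  ✓ satisfies all
  F T F F  ✗ fails (x4 ∨ x3 ∨ ¬x2)
  F T F T  ✗ fails (¬x2 ∨ ¬x4 ∨ x1)
  F T T F  ✗ fails (¬x2 ∨ x4 ∨ ¬x3)
  F T T T  ✗ fails (¬x3 ∨ ¬x4 ∨ ¬x2)
  T F F F  ✗ fails (¬x1 ∨ x4)
  T F F T  ✗ fails (¬x4 ∨ ¬x1 ∨ x2)
  T F T F  ✗ fails (¬x1 ∨ x4)
  T F T T  ✗ fails (¬x4 ∨ ¬x1 ∨ x2)
  T T F F  ✗ fails (¬x1 ∨ x4)
  T T F T  ✗ fails (¬x4 ∨ ¬x1)
  T T T F  ✗ fails (¬x1 ∨ x4)
  T T T T  ✗ fails (¬x3 ∨ ¬x1)
1 of the 16 rows is a model.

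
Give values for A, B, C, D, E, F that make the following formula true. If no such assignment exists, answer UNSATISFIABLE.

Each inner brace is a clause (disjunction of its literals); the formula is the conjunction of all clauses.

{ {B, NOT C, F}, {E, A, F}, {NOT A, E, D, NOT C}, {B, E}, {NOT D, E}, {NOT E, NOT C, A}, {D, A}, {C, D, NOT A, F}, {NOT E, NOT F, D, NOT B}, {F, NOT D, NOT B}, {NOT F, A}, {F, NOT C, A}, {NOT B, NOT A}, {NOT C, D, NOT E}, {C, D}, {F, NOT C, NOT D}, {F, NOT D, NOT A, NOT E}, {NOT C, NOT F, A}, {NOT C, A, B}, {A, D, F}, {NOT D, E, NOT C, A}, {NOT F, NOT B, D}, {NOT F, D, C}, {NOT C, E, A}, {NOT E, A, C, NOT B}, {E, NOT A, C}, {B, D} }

Suppose B = false.
From the singleton clause (E), E = true.
From the singleton clause (D), D = true.
Suppose C = false.
Suppose F = false.
From the singleton clause (NOT A), A = false.
This assignment satisfies each clause.

A=false,  B=false,  C=false,  D=true,  E=true,  F=false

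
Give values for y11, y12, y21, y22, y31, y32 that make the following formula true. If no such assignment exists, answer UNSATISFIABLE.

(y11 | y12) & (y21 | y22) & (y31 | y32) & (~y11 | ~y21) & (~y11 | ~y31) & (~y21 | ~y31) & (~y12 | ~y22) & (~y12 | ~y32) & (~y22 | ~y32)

Case y11 = 1:
From the singleton clause (~y21), y21 = 0.
From the singleton clause (y22), y22 = 1.
From the singleton clause (~y31), y31 = 0.
From the singleton clause (y32), y32 = 1.
Now (~y32) is unsatisfied and unit — conflict.
Undo y11 and try y11 = 0.
From the singleton clause (y12), y12 = 1.
From the singleton clause (~y22), y22 = 0.
From the singleton clause (y21), y21 = 1.
From the singleton clause (~y31), y31 = 0.
From the singleton clause (y32), y32 = 1.
Now (~y32) is unsatisfied and unit — conflict.
Both values of y11 lead to a conflict.

UNSATISFIABLE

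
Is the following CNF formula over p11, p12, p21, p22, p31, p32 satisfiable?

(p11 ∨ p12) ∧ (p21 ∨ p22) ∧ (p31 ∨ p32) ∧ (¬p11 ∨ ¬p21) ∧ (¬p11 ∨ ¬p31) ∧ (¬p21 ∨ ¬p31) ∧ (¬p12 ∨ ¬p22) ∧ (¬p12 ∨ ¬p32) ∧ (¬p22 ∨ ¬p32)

Case p11 = True:
From the singleton clause (¬p21), p21 = False.
From the singleton clause (p22), p22 = True.
From the singleton clause (¬p31), p31 = False.
From the singleton clause (p32), p32 = True.
Now (¬p32) is unsatisfied and unit — conflict.
So p11 must be the other value — set p11 = False.
From the singleton clause (p12), p12 = True.
From the singleton clause (¬p22), p22 = False.
From the singleton clause (p21), p21 = True.
From the singleton clause (¬p31), p31 = False.
From the singleton clause (p32), p32 = True.
Now (¬p32) is unsatisfied and unit — conflict.
Both values of p11 lead to a conflict.
No assignment satisfies every clause.

No, unsatisfiable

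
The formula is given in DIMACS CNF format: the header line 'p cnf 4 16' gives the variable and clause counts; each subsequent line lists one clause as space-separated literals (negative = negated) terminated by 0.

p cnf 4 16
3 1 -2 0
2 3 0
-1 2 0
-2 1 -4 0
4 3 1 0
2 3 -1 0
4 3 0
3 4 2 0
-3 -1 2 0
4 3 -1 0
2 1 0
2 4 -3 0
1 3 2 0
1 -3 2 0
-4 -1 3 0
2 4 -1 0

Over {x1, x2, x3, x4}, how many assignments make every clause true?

There are 2^4 = 16 truth assignments over (x1, x2, x3, x4).
Split on x4. With x4 = True, the clauses containing x4 are satisfied and ¬x4 drops from the rest; 1 of the 2^3 = 8 assignments to the other variables satisfy what remains.
With x4 = False, by the same count on the reduced clause set, 2 assignments work.
(One model: x1=F, x2=T, x3=T, x4=F.)
Total: 1 + 2 = 3.

3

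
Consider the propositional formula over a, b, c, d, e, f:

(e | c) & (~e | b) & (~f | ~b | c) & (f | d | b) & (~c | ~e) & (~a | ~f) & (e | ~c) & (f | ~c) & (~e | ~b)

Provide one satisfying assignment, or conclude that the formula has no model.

UNSATISFIABLE

Suppose e = 1.
(b) alone gives b = 1.
That conflicts with the unit clause (~b).
Backtrack on e: now try e = 0.
(c) alone gives c = 1.
That conflicts with the unit clause (~c).
Either choice for e ends in contradiction.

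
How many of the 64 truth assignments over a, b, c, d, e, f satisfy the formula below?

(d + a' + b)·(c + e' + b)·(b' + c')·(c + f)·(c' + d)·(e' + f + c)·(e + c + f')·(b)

4

There are 2^6 = 64 truth assignments over (a, b, c, d, e, f).
Split on c. With c = 1, the clauses containing c are satisfied and c' drops from the rest; 0 of the 2^5 = 32 assignments to the other variables satisfy what remains.
With c = 0, by the same count on the reduced clause set, 4 assignments work.
Total: 0 + 4 = 4.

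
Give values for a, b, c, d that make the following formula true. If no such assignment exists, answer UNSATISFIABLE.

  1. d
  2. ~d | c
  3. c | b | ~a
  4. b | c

The clause (d) is unit, so d = 1.
The clause (c) is unit, so c = 1.
All clauses hold; a, b can take either value.

a=1; b=1; c=1; d=1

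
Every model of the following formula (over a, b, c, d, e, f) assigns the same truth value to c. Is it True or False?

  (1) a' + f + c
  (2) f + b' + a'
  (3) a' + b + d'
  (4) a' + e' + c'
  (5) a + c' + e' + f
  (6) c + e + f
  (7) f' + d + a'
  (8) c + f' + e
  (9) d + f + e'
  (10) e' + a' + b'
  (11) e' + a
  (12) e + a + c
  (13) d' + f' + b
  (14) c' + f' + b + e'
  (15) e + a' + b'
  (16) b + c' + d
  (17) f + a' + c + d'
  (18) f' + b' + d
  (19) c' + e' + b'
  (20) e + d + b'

True

Suppose c = 0.
Branch on a: set a = 0.
The clause (e') is unit, so e = 0.
That conflicts with the unit clause (e).
So a must be the other value — set a = 1.
The clause (f) is unit, so f = 1.
The clause (d) is unit, so d = 1.
The clause (b) is unit, so b = 1.
The clause (e) is unit, so e = 1.
That conflicts with the unit clause (e').
Either choice for a ends in contradiction.
So every satisfying assignment has c = True.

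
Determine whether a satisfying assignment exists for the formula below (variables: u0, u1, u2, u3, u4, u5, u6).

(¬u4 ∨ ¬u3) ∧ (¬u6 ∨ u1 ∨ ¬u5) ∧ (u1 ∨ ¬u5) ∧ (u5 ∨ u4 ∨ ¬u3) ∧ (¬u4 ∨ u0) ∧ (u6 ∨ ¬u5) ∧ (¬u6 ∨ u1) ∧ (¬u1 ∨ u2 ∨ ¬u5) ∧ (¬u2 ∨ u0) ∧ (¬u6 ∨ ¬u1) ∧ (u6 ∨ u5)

Try u4 = False.
Try u1 = True.
Unit clause (¬u6) forces u6 = False.
Unit clause (¬u5) forces u5 = False.
Now (u5) is unsatisfied and unit — conflict.
Backtrack on u1: now try u1 = False.
Unit clause (¬u5) forces u5 = False.
Unit clause (¬u3) forces u3 = False.
Unit clause (¬u6) forces u6 = False.
Now (u6) is unsatisfied and unit — conflict.
Neither u1 = True nor u1 = False works.
Backtrack on u4: now try u4 = True.
Unit clause (¬u3) forces u3 = False.
Unit clause (u0) forces u0 = True.
Try u1 = True.
Unit clause (¬u6) forces u6 = False.
Unit clause (¬u5) forces u5 = False.
Now (u5) is unsatisfied and unit — conflict.
Backtrack on u1: now try u1 = False.
Unit clause (¬u5) forces u5 = False.
Unit clause (¬u6) forces u6 = False.
Now (u6) is unsatisfied and unit — conflict.
Neither u1 = True nor u1 = False works.
Neither u4 = True nor u4 = False works.
No assignment satisfies every clause.

Unsatisfiable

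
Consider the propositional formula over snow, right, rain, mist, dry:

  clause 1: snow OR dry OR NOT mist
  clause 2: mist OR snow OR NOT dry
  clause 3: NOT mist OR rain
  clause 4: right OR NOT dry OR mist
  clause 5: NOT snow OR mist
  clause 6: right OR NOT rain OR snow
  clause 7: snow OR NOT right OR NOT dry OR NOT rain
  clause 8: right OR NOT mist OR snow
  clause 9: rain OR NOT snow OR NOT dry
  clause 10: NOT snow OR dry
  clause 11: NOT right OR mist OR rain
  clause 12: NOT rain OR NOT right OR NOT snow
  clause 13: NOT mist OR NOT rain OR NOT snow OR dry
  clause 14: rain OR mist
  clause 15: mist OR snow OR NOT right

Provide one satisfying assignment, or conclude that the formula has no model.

snow ↦ true,  right ↦ false,  rain ↦ true,  mist ↦ true,  dry ↦ true

Try mist = true.
Unit clause (rain) forces rain = true.
Try snow = true.
Unit clause (dry) forces dry = true.
Unit clause (NOT right) forces right = false.
Every clause now holds.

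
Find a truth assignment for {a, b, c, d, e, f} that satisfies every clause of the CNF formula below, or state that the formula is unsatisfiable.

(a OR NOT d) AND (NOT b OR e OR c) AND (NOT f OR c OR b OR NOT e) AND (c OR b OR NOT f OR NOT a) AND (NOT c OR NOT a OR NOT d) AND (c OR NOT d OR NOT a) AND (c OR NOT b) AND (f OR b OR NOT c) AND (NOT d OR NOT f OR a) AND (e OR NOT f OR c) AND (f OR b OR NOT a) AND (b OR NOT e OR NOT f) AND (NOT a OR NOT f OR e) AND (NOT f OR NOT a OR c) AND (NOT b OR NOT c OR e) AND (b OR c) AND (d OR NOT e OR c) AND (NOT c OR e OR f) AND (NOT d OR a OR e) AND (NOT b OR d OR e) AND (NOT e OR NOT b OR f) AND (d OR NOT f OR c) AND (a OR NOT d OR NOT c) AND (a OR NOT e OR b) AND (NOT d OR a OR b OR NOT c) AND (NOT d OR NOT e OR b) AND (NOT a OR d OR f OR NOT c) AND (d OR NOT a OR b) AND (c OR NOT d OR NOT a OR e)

Try a = false.
The clause (NOT d) is unit, so d = false.
Try c = true.
Try f = true.
Try b = true.
The clause (e) is unit, so e = true.
Every clause now holds.

a: false; b: true; c: true; d: false; e: true; f: true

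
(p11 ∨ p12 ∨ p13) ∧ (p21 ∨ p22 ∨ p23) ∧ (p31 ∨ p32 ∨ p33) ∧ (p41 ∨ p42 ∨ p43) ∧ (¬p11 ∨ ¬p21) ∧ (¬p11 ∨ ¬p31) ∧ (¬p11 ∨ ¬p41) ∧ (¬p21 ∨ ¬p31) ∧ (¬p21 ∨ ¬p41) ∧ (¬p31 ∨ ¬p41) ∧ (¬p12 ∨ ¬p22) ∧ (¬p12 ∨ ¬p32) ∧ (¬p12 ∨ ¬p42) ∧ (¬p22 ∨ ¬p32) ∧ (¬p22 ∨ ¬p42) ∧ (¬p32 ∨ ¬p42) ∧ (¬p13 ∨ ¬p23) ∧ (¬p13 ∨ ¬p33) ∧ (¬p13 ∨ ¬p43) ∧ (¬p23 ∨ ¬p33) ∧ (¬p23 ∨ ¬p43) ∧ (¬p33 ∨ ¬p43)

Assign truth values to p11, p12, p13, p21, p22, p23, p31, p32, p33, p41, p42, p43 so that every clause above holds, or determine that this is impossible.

UNSATISFIABLE

Case p11 = False:
Case p12 = True:
The clause (¬p22) is unit, so p22 = False.
The clause (¬p32) is unit, so p32 = False.
The clause (¬p42) is unit, so p42 = False.
Case p21 = True:
The clause (¬p31) is unit, so p31 = False.
The clause (p33) is unit, so p33 = True.
The clause (¬p41) is unit, so p41 = False.
The clause (p43) is unit, so p43 = True.
Now (¬p43) is unsatisfied and unit — conflict.
Undo p21 and try p21 = False.
The clause (p23) is unit, so p23 = True.
The clause (¬p13) is unit, so p13 = False.
The clause (¬p33) is unit, so p33 = False.
The clause (p31) is unit, so p31 = True.
The clause (¬p41) is unit, so p41 = False.
The clause (p43) is unit, so p43 = True.
Now (¬p43) is unsatisfied and unit — conflict.
Both values of p21 lead to a conflict.
Undo p12 and try p12 = False.
The clause (p13) is unit, so p13 = True.
The clause (¬p23) is unit, so p23 = False.
The clause (¬p33) is unit, so p33 = False.
The clause (¬p43) is unit, so p43 = False.
Case p21 = True:
The clause (¬p31) is unit, so p31 = False.
The clause (p32) is unit, so p32 = True.
The clause (¬p41) is unit, so p41 = False.
The clause (p42) is unit, so p42 = True.
Now (¬p42) is unsatisfied and unit — conflict.
Undo p21 and try p21 = False.
The clause (p22) is unit, so p22 = True.
The clause (¬p32) is unit, so p32 = False.
The clause (p31) is unit, so p31 = True.
The clause (¬p41) is unit, so p41 = False.
The clause (p42) is unit, so p42 = True.
Now (¬p42) is unsatisfied and unit — conflict.
Both values of p21 lead to a conflict.
Both values of p12 lead to a conflict.
Undo p11 and try p11 = True.
The clause (¬p21) is unit, so p21 = False.
The clause (¬p31) is unit, so p31 = False.
The clause (¬p41) is unit, so p41 = False.
Case p22 = True:
The clause (¬p12) is unit, so p12 = False.
The clause (¬p32) is unit, so p32 = False.
The clause (p33) is unit, so p33 = True.
The clause (¬p42) is unit, so p42 = False.
The clause (p43) is unit, so p43 = True.
Now (¬p43) is unsatisfied and unit — conflict.
Undo p22 and try p22 = False.
The clause (p23) is unit, so p23 = True.
The clause (¬p13) is unit, so p13 = False.
The clause (¬p33) is unit, so p33 = False.
The clause (p32) is unit, so p32 = True.
The clause (¬p12) is unit, so p12 = False.
The clause (¬p42) is unit, so p42 = False.
The clause (p43) is unit, so p43 = True.
Now (¬p43) is unsatisfied and unit — conflict.
Both values of p22 lead to a conflict.
Both values of p11 lead to a conflict.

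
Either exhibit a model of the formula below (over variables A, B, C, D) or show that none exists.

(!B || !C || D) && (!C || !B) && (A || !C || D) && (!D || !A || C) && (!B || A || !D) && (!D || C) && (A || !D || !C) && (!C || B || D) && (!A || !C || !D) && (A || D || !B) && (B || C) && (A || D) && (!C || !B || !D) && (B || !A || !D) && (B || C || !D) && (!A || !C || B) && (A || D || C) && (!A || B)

A=true; B=true; C=false; D=false

Suppose C = false.
(!D) alone gives D = false.
(B) alone gives B = true.
(A) alone gives A = true.
Every clause now holds.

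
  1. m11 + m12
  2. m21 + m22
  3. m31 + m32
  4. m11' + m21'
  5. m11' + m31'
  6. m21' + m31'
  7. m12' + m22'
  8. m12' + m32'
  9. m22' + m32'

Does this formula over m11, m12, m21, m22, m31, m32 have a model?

No

Try m11 = 1.
From the singleton clause (m21'), m21 = 0.
From the singleton clause (m22), m22 = 1.
From the singleton clause (m31'), m31 = 0.
From the singleton clause (m32), m32 = 1.
But (m32') is also a unit clause — contradiction.
Undo m11 and try m11 = 0.
From the singleton clause (m12), m12 = 1.
From the singleton clause (m22'), m22 = 0.
From the singleton clause (m21), m21 = 1.
From the singleton clause (m31'), m31 = 0.
From the singleton clause (m32), m32 = 1.
But (m32') is also a unit clause — contradiction.
Neither m11 = 1 nor m11 = 0 works.
No assignment satisfies every clause.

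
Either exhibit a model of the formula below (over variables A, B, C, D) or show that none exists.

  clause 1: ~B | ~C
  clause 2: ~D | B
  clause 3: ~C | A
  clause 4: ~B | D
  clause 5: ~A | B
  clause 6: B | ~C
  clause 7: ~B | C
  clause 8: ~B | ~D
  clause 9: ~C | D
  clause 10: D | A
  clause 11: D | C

UNSATISFIABLE

Case B = 0:
The clause (~D) is unit, so D = 0.
The clause (~A) is unit, so A = 0.
Now (A) is unsatisfied and unit — conflict.
Undo B and try B = 1.
The clause (~C) is unit, so C = 0.
Now (C) is unsatisfied and unit — conflict.
Neither B = 1 nor B = 0 works.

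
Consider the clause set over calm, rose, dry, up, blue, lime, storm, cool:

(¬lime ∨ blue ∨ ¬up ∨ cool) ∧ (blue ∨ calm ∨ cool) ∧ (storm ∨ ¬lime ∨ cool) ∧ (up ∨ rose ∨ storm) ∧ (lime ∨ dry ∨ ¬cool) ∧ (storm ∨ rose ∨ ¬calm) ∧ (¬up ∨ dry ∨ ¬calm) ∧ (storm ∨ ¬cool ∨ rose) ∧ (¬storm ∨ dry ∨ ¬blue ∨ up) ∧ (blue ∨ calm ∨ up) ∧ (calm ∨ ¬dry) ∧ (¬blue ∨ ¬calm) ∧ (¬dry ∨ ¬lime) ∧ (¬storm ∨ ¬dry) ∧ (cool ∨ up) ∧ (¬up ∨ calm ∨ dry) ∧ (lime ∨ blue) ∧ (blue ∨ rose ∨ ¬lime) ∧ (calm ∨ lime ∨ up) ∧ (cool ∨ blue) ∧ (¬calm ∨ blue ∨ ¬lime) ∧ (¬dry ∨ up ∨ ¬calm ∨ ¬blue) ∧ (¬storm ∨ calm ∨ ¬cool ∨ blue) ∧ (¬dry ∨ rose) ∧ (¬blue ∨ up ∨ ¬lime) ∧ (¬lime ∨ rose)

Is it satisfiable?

Unsatisfiable

Try calm = True.
From the singleton clause (¬blue), blue = False.
From the singleton clause (lime), lime = True.
Now (¬lime) is unsatisfied and unit — conflict.
Backtrack on calm: now try calm = False.
From the singleton clause (¬dry), dry = False.
From the singleton clause (¬up), up = False.
From the singleton clause (blue), blue = True.
From the singleton clause (¬storm), storm = False.
From the singleton clause (rose), rose = True.
From the singleton clause (cool), cool = True.
From the singleton clause (lime), lime = True.
Now (¬lime) is unsatisfied and unit — conflict.
Either choice for calm ends in contradiction.
No assignment satisfies every clause.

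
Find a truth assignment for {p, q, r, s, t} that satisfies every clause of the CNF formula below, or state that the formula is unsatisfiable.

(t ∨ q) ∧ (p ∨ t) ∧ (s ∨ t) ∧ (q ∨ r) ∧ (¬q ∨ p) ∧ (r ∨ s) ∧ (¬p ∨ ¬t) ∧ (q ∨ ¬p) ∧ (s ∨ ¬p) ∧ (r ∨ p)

p=False; q=False; r=True; s=True; t=True

Branch on t: set t = True.
The clause (¬p) is unit, so p = False.
The clause (¬q) is unit, so q = False.
The clause (r) is unit, so r = True.
All clauses hold; s can take either value.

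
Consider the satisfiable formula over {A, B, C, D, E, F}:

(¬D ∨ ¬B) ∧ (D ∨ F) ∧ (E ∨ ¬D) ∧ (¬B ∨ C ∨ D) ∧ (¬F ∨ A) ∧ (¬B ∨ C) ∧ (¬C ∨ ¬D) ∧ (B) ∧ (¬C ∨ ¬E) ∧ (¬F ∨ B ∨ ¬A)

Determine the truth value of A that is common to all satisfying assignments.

Suppose A = False.
From the singleton clause (¬F), F = False.
From the singleton clause (D), D = True.
From the singleton clause (¬B), B = False.
But (B) is also a unit clause — contradiction.
So every satisfying assignment has A = True.

True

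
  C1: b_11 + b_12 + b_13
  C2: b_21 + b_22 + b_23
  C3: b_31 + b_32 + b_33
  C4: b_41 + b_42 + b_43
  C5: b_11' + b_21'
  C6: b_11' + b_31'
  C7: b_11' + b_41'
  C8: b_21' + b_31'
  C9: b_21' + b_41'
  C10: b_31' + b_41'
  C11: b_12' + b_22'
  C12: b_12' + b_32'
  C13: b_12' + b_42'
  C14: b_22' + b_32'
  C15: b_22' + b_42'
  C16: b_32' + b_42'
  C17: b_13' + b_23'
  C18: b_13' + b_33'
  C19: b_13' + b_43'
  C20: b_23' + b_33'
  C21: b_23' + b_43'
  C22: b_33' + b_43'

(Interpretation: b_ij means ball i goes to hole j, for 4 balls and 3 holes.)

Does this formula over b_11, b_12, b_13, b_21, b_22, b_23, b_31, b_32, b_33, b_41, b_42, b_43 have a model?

Suppose b_11 = 0.
Suppose b_12 = 1.
(b_22') alone gives b_22 = 0.
(b_32') alone gives b_32 = 0.
(b_42') alone gives b_42 = 0.
Suppose b_21 = 1.
(b_31') alone gives b_31 = 0.
(b_33) alone gives b_33 = 1.
(b_41') alone gives b_41 = 0.
(b_43) alone gives b_43 = 1.
That conflicts with the unit clause (b_43').
Undo b_21 and try b_21 = 0.
(b_23) alone gives b_23 = 1.
(b_13') alone gives b_13 = 0.
(b_33') alone gives b_33 = 0.
(b_31) alone gives b_31 = 1.
(b_41') alone gives b_41 = 0.
(b_43) alone gives b_43 = 1.
That conflicts with the unit clause (b_43').
Neither b_21 = 1 nor b_21 = 0 works.
Undo b_12 and try b_12 = 0.
(b_13) alone gives b_13 = 1.
(b_23') alone gives b_23 = 0.
(b_33') alone gives b_33 = 0.
(b_43') alone gives b_43 = 0.
Suppose b_21 = 1.
(b_31') alone gives b_31 = 0.
(b_32) alone gives b_32 = 1.
(b_41') alone gives b_41 = 0.
(b_42) alone gives b_42 = 1.
That conflicts with the unit clause (b_42').
Undo b_21 and try b_21 = 0.
(b_22) alone gives b_22 = 1.
(b_32') alone gives b_32 = 0.
(b_31) alone gives b_31 = 1.
(b_41') alone gives b_41 = 0.
(b_42) alone gives b_42 = 1.
That conflicts with the unit clause (b_42').
Neither b_21 = 1 nor b_21 = 0 works.
Neither b_12 = 1 nor b_12 = 0 works.
Undo b_11 and try b_11 = 1.
(b_21') alone gives b_21 = 0.
(b_31') alone gives b_31 = 0.
(b_41') alone gives b_41 = 0.
Suppose b_22 = 1.
(b_12') alone gives b_12 = 0.
(b_32') alone gives b_32 = 0.
(b_33) alone gives b_33 = 1.
(b_42') alone gives b_42 = 0.
(b_43) alone gives b_43 = 1.
That conflicts with the unit clause (b_43').
Undo b_22 and try b_22 = 0.
(b_23) alone gives b_23 = 1.
(b_13') alone gives b_13 = 0.
(b_33') alone gives b_33 = 0.
(b_32) alone gives b_32 = 1.
(b_12') alone gives b_12 = 0.
(b_42') alone gives b_42 = 0.
(b_43) alone gives b_43 = 1.
That conflicts with the unit clause (b_43').
Neither b_22 = 1 nor b_22 = 0 works.
Neither b_11 = 1 nor b_11 = 0 works.
No assignment satisfies every clause.

No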